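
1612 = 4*403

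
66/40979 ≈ 0.00161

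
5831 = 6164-333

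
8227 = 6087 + 2140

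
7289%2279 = 452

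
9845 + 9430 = 19275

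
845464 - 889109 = -43645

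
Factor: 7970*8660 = 2^3*5^2*433^1*797^1 = 69020200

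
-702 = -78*9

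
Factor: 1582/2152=2^(-2)*7^1*113^1*269^(-1)=791/1076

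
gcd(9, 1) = 1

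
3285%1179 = 927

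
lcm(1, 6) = 6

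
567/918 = 21/34 ≈ 0.618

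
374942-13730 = 361212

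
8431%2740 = 211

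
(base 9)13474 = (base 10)9139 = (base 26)ddd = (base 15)2a94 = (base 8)21663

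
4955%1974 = 1007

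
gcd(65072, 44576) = 112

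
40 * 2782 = 111280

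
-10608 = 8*(-1326)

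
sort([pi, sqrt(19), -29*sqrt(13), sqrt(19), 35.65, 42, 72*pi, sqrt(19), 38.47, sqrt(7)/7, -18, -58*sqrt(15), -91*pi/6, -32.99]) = [-58*sqrt(15), -29*sqrt(13), -91*pi/6, -32.99, -18, sqrt(7)/7, pi, sqrt(19), sqrt(19), sqrt(19), 35.65, 38.47, 42, 72*pi]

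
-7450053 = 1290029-8740082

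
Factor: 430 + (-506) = -1 * 2^2 * 19^1 = -76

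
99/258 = 33/86 ≈ 0.384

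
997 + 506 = 1503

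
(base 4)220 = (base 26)1e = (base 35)15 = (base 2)101000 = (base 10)40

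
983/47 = 20+43/47 ≈ 20.91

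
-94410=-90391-4019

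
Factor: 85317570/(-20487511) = -1*2^1*3^3*5^1*11^(-1)*13^1*109^1*223^1*1862501^(-1)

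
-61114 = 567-61681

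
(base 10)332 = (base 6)1312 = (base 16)14c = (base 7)653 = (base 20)gc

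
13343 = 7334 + 6009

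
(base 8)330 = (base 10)216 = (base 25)8g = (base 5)1331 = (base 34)6c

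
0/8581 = 0 = 0.00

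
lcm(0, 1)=0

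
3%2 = 1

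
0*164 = 0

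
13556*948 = 12851088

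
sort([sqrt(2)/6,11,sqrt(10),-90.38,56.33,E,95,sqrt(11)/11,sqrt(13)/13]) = [-90.38,sqrt(2)/6,sqrt(13)/13,sqrt(11)/11,E,sqrt(10),11,56.33,95]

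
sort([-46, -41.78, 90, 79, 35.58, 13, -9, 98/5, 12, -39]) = [-46, -41.78, -39, -9, 12, 13, 98/5, 35.58, 79, 90]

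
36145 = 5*7229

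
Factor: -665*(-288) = 2^5*3^2*5^1*7^1*19^1 = 191520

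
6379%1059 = 25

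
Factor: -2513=-1*7^1*359^1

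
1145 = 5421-4276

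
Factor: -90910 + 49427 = -1*13^1*3191^1 = -41483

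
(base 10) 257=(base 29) 8p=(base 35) 7c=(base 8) 401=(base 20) ch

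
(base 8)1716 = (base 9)1302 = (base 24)1ge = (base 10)974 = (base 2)1111001110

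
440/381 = 1+59/381 ≈ 1.15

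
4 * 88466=353864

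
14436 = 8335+6101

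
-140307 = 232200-372507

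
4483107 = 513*8739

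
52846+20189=73035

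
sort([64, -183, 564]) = [-183, 64, 564]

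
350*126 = 44100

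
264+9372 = 9636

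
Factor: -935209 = -1*11^2*59^1*131^1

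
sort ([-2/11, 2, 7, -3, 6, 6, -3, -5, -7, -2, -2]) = [-7, -5, -3, -3, -2, -2, -2/11, 2, 6, 6, 7]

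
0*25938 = 0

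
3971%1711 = 549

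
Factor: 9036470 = 2^1*5^1*23^1*101^1*389^1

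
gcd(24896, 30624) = 32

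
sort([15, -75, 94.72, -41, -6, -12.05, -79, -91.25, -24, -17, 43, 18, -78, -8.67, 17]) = [-91.25, -79, -78, -75, -41, -24, -17, -12.05, -8.67, -6, 15, 17, 18, 43, 94.72]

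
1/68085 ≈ 0.0000147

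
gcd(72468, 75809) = 1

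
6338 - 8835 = -2497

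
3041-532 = 2509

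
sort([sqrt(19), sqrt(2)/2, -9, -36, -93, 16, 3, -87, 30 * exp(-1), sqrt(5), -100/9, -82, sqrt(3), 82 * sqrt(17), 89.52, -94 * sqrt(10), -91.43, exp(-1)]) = [-94 * sqrt(10), -93, -91.43, -87, -82, -36, -100/9, -9, exp(-1), sqrt(2)/2, sqrt(3), sqrt(5), 3, sqrt(19), 30 * exp(-1), 16, 89.52, 82 * sqrt(17)]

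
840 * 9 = 7560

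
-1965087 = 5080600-7045687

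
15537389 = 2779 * 5591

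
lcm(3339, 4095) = 217035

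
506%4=2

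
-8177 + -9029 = -17206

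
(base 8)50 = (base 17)26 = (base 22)1i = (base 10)40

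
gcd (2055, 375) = 15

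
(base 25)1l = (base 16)2e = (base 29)1h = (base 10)46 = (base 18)2a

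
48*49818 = 2391264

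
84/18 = 4 + 2/3 ≈ 4.67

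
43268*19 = 822092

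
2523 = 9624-7101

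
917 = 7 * 131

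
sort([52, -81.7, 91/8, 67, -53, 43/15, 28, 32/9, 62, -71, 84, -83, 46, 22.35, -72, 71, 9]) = [-83, -81.7, -72, -71, -53, 43/15, 32/9, 9, 91/8, 22.35, 28, 46, 52, 62, 67, 71, 84]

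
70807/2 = 35403 + 1/2 = 35403.50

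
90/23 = 3 + 21/23≈3.91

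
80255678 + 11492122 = 91747800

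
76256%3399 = 1478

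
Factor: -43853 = -1 * 43853^1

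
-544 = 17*(-32)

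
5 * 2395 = 11975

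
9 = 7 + 2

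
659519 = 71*9289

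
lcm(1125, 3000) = 9000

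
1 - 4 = -3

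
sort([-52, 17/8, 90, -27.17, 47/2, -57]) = [-57, -52, -27.17, 17/8, 47/2, 90]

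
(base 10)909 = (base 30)109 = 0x38d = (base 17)328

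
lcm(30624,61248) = 61248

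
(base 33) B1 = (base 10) 364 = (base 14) 1C0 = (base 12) 264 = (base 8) 554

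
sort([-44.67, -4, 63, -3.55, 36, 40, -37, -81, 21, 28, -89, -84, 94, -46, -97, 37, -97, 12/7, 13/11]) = [-97, -97, -89, -84, -81, -46, -44.67, -37, -4, -3.55, 13/11, 12/7, 21, 28, 36, 37, 40, 63, 94]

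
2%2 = 0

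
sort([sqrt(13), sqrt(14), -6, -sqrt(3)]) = [-6, -sqrt(3), sqrt(13), sqrt(14)]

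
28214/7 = 4030+4/7 ≈ 4030.57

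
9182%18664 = 9182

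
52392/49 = 1069 + 11/49 ≈ 1069.22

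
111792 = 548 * 204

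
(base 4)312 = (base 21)2c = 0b110110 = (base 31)1n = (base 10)54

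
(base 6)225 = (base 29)32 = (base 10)89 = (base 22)41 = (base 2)1011001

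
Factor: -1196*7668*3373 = -1*2^4*3^3*13^1*23^1*71^1*3373^1 = -30933540144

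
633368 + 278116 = 911484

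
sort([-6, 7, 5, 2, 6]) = [-6, 2, 5, 6, 7]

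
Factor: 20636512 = 2^5*13^1*113^1*439^1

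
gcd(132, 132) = 132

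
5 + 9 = 14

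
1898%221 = 130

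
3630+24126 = 27756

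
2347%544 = 171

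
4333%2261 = 2072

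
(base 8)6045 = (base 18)9ad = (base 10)3109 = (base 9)4234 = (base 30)3dj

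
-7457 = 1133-8590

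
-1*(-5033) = 5033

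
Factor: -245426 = -1 * 2^1 * 41^2 * 73^1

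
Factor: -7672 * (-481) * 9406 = 2^4 * 7^1 * 13^1 * 37^1 * 137^1 * 4703^1 = 34710322192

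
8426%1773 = 1334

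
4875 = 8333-3458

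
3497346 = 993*3522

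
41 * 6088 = 249608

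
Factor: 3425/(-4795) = -1*5^1*7^(-1) = -5/7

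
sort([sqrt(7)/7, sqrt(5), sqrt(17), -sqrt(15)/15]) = [-sqrt(15)/15, sqrt(7)/7, sqrt(5), sqrt(17)]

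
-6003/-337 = 17 + 274/337 ≈ 17.81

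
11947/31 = 385 + 12/31 ≈ 385.39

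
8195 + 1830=10025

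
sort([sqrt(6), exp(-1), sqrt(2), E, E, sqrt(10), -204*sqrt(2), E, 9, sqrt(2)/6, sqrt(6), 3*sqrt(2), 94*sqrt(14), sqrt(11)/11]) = [-204*sqrt(2), sqrt(2)/6, sqrt(11)/11, exp(-1), sqrt(2), sqrt(6), sqrt(6), E, E, E, sqrt(10), 3*sqrt(2), 9, 94*sqrt(14)]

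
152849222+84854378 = 237703600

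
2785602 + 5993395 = 8778997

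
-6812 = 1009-7821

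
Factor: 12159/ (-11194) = -1 * 2^ (-1) * 3^2 * 7^1 * 29^ (-1) = -63/58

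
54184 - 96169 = -41985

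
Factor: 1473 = 3^1*491^1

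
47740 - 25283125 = -25235385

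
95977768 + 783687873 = 879665641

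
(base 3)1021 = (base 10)34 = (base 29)15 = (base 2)100010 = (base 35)y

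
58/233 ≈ 0.249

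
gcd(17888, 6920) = 8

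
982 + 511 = 1493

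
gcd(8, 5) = 1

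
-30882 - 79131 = -110013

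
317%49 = 23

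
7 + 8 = 15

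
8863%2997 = 2869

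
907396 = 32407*28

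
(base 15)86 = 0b1111110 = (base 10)126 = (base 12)a6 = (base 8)176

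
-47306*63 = -2980278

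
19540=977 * 20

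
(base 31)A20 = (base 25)FBM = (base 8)22710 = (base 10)9672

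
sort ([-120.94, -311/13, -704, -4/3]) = [-704, -120.94, -311/13, -4/3]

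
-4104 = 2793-6897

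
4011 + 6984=10995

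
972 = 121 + 851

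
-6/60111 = -2/20037 ≈ -0.0000998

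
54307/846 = 64 + 163/846 ≈ 64.19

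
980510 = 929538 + 50972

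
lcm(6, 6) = 6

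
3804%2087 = 1717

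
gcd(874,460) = 46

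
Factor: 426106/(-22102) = -1*43^(-1)*829^1 = -829/43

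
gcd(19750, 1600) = 50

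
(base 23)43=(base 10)95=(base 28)3b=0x5f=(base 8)137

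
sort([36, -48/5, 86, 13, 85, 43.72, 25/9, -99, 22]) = [-99, -48/5, 25/9, 13, 22, 36, 43.72, 85, 86]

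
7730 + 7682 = 15412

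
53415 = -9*(-5935) 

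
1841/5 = 368+1/5 = 368.20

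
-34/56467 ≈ -0.000602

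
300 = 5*60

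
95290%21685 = 8550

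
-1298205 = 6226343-7524548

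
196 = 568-372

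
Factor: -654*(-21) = 2^1*3^2*7^1*109^1 = 13734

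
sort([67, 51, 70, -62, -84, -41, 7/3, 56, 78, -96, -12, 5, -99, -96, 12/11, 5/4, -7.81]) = [-99, -96, -96, -84, -62, -41, -12, -7.81, 12/11, 5/4, 7/3, 5, 51, 56, 67, 70, 78]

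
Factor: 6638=2^1*3319^1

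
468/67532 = 117/16883≈0.00693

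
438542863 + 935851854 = 1374394717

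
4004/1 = 4004 = 4004.00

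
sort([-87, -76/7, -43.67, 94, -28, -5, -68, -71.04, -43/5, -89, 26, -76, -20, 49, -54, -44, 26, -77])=[-89, -87, -77, -76, -71.04, -68, -54, -44, -43.67, -28, -20, -76/7, -43/5, -5, 26, 26, 49, 94]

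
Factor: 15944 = 2^3 * 1993^1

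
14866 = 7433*2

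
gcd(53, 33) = 1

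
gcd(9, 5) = 1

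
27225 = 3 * 9075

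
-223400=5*(-44680)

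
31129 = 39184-8055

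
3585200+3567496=7152696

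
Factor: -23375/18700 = -1*2^(-2)*5^1 = -5/4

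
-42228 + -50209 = -92437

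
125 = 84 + 41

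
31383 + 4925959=4957342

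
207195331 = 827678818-620483487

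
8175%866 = 381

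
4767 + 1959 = 6726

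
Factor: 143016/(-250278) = -1*2^2*7^(-1) = -4/7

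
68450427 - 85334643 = -16884216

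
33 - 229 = -196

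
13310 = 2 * 6655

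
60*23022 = 1381320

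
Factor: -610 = -1 * 2^1 * 5^1 * 61^1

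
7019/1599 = 4 + 623/1599 ≈ 4.39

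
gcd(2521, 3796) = 1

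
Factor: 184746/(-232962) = -1 * 751^1 * 947^(-1) = -751/947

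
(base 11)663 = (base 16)31b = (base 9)1073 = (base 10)795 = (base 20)1jf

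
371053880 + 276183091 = 647236971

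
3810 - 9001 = -5191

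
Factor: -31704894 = -1 * 2^1 * 3^2 * 13^1 * 157^1 * 863^1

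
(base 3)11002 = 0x6e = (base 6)302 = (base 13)86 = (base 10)110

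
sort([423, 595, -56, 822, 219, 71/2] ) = [-56, 71/2, 219, 423, 595, 822] 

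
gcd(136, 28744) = 8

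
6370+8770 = 15140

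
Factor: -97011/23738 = -1 * 2^(-1) * 3^3 * 11^(-1) * 13^(-1) * 83^(-1) * 3593^1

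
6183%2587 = 1009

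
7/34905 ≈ 0.000201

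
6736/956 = 1684/239 ≈ 7.05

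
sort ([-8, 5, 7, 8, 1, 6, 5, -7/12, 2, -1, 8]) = [-8, -1, -7/12, 1, 2, 5, 5, 6, 7, 8, 8]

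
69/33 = 2 + 1/11 ≈ 2.09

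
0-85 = -85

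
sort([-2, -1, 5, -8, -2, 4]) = [-8, -2, -2, -1, 4, 5]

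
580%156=112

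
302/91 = 3 + 29/91 ≈ 3.32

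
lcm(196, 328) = 16072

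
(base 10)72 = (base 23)33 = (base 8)110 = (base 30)2c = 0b1001000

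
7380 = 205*36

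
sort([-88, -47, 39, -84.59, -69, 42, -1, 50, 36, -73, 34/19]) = [-88, -84.59, -73, -69, -47, -1, 34/19, 36, 39, 42, 50]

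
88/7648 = 11/956 ≈ 0.0115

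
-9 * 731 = -6579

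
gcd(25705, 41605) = 265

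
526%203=120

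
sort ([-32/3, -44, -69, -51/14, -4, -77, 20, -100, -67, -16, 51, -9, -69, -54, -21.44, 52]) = [-100, -77, -69, -69, -67, -54, -44, -21.44, -16, -32/3, -9, -4, -51/14, 20, 51, 52]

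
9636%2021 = 1552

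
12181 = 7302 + 4879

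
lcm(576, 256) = 2304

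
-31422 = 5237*(-6)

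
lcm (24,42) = 168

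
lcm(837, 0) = 0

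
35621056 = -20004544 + 55625600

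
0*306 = 0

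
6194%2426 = 1342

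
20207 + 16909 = 37116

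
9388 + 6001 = 15389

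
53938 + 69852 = 123790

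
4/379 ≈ 0.0106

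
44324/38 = 22162/19 ≈ 1166.42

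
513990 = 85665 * 6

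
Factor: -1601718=-1 * 2^1 * 3^1 * 266953^1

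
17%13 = 4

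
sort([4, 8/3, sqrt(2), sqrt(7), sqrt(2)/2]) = [sqrt(2)/2, sqrt(2), sqrt(7), 8/3, 4]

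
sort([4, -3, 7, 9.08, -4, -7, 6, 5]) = [-7, -4, -3, 4, 5, 6, 7, 9.08]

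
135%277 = 135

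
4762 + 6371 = 11133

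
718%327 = 64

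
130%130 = 0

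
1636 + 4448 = 6084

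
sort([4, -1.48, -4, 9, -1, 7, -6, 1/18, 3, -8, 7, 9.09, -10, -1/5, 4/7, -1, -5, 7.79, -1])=[-10, -8, -6, -5, -4, -1.48, -1, -1, -1, -1/5, 1/18, 4/7, 3, 4, 7, 7, 7.79, 9, 9.09]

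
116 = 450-334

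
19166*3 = 57498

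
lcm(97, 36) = 3492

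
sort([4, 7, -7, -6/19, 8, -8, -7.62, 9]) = [-8, -7.62, -7, -6/19, 4, 7, 8, 9]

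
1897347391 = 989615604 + 907731787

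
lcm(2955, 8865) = 8865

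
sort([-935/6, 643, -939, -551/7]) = [-939, -935/6, -551/7, 643]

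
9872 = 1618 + 8254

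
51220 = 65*788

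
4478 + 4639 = 9117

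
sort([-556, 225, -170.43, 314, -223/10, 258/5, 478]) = [-556, -170.43, -223/10, 258/5, 225, 314, 478]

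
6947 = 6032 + 915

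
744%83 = 80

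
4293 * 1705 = 7319565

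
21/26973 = 7/8991 ≈ 0.000779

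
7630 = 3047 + 4583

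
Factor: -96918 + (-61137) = -1*3^1*5^1*41^1*257^1 = -158055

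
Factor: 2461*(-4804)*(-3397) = 2^2*23^1*43^1*79^1*107^1*1201^1 = 40161521668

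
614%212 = 190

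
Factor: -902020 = -1*2^2*5^1*7^1*17^1*379^1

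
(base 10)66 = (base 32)22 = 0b1000010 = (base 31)24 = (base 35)1v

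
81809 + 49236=131045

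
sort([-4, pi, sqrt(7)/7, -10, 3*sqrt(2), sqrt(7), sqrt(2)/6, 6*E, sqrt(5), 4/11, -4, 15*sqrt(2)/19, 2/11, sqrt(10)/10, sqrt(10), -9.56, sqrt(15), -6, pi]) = [-10, -9.56, -6, -4, -4, 2/11, sqrt(2)/6, sqrt(10)/10, 4/11, sqrt(7)/7, 15*sqrt(2)/19, sqrt(5), sqrt(7), pi, pi, sqrt(10), sqrt(15), 3*sqrt(2), 6*E]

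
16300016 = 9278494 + 7021522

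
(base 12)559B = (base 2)10010100000111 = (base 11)7138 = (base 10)9479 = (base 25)F44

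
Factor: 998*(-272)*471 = -1*2^5*3^1*17^1*157^1*499^1 = -127855776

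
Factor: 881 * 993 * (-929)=-1 * 3^1 * 331^1 * 881^1 * 929^1=-812719857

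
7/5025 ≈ 0.00139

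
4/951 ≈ 0.00421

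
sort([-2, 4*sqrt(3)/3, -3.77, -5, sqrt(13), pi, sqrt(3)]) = [-5, -3.77, -2, sqrt(3), 4*sqrt(3)/3, pi, sqrt(13)]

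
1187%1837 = 1187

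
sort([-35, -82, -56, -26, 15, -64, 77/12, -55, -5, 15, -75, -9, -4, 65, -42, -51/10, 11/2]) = [-82, -75, -64, -56, -55, -42, -35, -26, -9, -51/10, -5, -4, 11/2, 77/12, 15, 15, 65]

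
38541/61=631+50/61 ≈ 631.82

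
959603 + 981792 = 1941395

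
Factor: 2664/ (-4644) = -1*2^1*3^ (-1)*37^1*43^ (-1) = -74/129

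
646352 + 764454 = 1410806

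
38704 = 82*472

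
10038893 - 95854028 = -85815135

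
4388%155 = 48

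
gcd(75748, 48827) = 1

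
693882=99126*7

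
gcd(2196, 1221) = 3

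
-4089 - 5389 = -9478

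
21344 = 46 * 464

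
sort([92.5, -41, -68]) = [-68, -41, 92.5]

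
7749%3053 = 1643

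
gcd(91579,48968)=1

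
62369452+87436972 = 149806424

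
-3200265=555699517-558899782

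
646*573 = 370158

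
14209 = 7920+6289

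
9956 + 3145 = 13101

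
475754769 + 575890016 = 1051644785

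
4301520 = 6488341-2186821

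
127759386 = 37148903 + 90610483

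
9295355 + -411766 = 8883589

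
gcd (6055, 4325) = 865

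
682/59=11 + 33/59 ≈ 11.56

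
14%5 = 4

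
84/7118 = 42/3559 ≈ 0.0118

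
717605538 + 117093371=834698909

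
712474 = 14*50891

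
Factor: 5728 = 2^5 * 179^1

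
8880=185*48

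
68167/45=1514 + 37/45 ≈ 1514.82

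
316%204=112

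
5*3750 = 18750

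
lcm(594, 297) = 594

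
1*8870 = 8870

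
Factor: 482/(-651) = -1 * 2^1 * 3^(-1) * 7^(-1) * 31^(-1) * 241^1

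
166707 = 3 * 55569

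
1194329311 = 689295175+505034136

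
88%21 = 4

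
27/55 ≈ 0.491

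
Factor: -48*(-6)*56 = 2^8*3^2*7^1 = 16128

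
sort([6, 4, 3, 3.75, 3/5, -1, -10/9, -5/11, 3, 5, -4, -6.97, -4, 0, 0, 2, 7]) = [-6.97, -4, -4, -10/9, -1, -5/11, 0, 0, 3/5, 2, 3, 3, 3.75, 4, 5, 6, 7]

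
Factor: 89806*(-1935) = -1*2^1*3^2*5^1*43^1*83^1*541^1 = -173774610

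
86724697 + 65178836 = 151903533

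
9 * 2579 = 23211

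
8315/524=15 + 455/524 ≈ 15.87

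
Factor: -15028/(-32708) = 17^1 * 37^(-1) = 17/37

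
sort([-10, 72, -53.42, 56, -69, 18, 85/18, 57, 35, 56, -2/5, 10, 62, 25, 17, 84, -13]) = [-69, -53.42, -13, -10, -2/5, 85/18, 10, 17, 18, 25, 35, 56, 56, 57, 62, 72, 84]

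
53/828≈0.0640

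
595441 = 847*703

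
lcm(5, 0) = 0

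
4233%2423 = 1810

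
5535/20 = 276 + 3/4 = 276.75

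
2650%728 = 466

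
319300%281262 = 38038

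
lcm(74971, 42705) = 3373695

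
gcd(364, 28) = 28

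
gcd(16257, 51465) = 3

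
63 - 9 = 54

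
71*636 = 45156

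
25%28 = 25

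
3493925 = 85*41105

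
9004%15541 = 9004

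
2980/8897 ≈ 0.335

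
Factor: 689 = 13^1*53^1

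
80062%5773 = 5013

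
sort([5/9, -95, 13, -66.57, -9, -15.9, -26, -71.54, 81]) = [-95, -71.54, -66.57, -26, -15.9, -9, 5/9, 13, 81]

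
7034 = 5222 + 1812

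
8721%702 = 297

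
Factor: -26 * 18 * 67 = -1 * 2^2 * 3^2 * 13^1 * 67^1 = -31356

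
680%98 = 92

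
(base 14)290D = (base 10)7265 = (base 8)16141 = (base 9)10862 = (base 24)CEH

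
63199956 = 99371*636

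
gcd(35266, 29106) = 154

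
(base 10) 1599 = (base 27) 256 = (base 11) 1224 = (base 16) 63f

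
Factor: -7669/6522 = -1*2^(-1)*3^(-1)*1087^(-1)*7669^1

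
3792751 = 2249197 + 1543554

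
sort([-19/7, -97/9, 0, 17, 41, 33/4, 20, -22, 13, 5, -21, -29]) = [-29, -22, -21, -97/9, -19/7, 0, 5, 33/4, 13, 17, 20, 41]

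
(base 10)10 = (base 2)1010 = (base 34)a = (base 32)a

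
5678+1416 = 7094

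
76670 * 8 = 613360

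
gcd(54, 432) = 54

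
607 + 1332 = 1939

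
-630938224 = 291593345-922531569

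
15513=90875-75362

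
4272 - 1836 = 2436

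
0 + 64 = 64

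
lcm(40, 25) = 200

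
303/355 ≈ 0.854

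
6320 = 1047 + 5273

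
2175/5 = 435 = 435.00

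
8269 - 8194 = 75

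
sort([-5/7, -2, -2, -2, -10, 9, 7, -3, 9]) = [-10, -3, -2, -2, -2, -5/7, 7, 9, 9]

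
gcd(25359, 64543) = 79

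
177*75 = 13275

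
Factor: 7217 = 7^1 * 1031^1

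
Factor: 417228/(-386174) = -1*2^1*3^1*7^1*293^(-1)*659^(-1)*4967^1 = -208614/193087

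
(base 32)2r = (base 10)91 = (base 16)5b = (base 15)61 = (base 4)1123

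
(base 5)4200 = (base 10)550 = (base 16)226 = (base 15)26a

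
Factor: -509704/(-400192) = 2^(-3) * 13^1 * 29^1 * 37^(-1) = 377/296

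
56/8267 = 8/1181 ≈ 0.00677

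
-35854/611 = -58 - 32/47 ≈ -58.68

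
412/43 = 9 + 25/43 ≈ 9.58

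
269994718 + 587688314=857683032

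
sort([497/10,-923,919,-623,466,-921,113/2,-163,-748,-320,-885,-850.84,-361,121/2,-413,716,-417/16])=[-923,-921,-885,-850.84,-748,-623,-413,-361,-320,-163,-417/16,497/10,113/2,121/2,466,716,919]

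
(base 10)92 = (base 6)232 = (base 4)1130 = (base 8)134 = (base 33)2q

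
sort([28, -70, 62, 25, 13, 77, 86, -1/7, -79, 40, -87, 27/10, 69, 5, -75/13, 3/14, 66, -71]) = [-87, -79, -71, -70, -75/13, -1/7, 3/14, 27/10, 5, 13, 25, 28, 40, 62, 66, 69, 77, 86]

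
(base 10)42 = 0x2a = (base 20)22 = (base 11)39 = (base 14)30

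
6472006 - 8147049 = -1675043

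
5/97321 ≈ 0.0000514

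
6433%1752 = 1177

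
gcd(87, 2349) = 87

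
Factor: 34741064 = 2^3*17^1*467^1*547^1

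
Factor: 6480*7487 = 2^4*3^4*5^1*7487^1 = 48515760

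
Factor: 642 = 2^1*3^1*107^1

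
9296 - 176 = 9120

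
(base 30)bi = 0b101011100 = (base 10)348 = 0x15c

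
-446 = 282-728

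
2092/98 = 21 + 17/49 ≈ 21.35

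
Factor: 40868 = 2^2*17^1*601^1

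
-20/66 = -10/33 ≈ -0.303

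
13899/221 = 62+197/221 ≈ 62.89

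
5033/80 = 62+73/80≈62.91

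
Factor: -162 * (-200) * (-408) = -1 * 2^7 * 3^5 * 5^2 * 17^1 = -13219200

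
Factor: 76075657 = 7^1 * 47^1 * 79^1 * 2927^1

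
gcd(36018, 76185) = 9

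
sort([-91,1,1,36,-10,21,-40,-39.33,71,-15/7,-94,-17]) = [-94,-91,-40,-39.33,-17,-10,-15/7,1,1,21,36,71]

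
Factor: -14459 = -1*19^1*761^1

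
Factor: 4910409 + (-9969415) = -1*2^1*419^1*6037^1 = -5059006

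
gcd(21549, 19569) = 33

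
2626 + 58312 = 60938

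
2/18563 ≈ 0.000108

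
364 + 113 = 477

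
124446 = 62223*2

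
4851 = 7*693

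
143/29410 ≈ 0.00486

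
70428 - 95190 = -24762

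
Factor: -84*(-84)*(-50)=-1*2^5*3^2*5^2*7^2=-352800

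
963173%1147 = 840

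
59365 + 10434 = 69799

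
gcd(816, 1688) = 8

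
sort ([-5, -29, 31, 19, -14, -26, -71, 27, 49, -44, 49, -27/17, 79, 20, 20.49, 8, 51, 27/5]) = [-71, -44, -29, -26, -14, -5, -27/17, 27/5, 8, 19, 20, 20.49, 27, 31, 49, 49, 51, 79]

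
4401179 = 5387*817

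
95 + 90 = 185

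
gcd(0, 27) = 27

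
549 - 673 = -124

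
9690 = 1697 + 7993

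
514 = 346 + 168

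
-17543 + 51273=33730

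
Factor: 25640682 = 2^1*3^1*1091^1*3917^1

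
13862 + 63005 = 76867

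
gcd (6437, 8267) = 1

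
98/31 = 3 + 5/31 ≈ 3.16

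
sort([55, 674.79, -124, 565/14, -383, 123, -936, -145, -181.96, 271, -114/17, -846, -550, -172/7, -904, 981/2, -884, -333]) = [-936, -904, -884, -846, -550, -383, -333, -181.96, -145, -124, -172/7, -114/17, 565/14, 55, 123, 271, 981/2, 674.79]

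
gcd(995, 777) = 1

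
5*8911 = 44555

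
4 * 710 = 2840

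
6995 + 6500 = 13495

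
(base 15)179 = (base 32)aj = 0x153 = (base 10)339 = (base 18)10f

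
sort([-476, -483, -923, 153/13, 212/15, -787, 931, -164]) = [-923, -787, -483, -476, -164, 153/13, 212/15, 931]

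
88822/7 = 12688 + 6/7≈12688.86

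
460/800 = 23/40 = 0.575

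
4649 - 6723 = -2074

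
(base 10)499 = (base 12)357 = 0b111110011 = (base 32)fj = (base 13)2c5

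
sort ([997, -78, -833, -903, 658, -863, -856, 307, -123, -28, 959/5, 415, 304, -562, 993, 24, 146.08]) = [-903, -863, -856, -833, -562, -123, -78, -28, 24, 146.08, 959/5, 304, 307, 415, 658, 993, 997]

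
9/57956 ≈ 0.000155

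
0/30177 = 0 = 0.00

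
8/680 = 1/85 ≈ 0.0118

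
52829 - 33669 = 19160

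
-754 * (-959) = 723086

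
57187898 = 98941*578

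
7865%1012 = 781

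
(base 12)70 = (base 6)220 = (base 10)84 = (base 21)40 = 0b1010100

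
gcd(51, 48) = 3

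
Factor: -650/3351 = -1 * 2^1 * 3^(-1) * 5^2 * 13^1 * 1117^(-1)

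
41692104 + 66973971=108666075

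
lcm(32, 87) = 2784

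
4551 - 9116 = -4565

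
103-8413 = -8310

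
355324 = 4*88831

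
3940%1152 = 484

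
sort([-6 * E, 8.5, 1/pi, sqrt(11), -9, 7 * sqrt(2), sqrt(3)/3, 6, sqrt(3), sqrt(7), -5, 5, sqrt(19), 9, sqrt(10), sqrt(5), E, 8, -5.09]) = [-6 * E, -9, -5.09, -5, 1/pi, sqrt(3)/3, sqrt(3), sqrt(5), sqrt(7), E, sqrt(10), sqrt(11), sqrt(19), 5, 6, 8, 8.5, 9, 7 * sqrt(2)]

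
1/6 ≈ 0.167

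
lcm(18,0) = 0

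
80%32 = 16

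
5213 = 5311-98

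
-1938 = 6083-8021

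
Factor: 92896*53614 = 2^6*11^1*2437^1*2903^1 = 4980526144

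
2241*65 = 145665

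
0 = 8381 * 0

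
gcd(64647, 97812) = 99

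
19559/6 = 3259 + 5/6≈3259.83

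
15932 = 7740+8192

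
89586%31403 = 26780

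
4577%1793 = 991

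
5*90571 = 452855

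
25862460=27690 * 934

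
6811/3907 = 1 + 2904/3907≈1.74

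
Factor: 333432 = 2^3 * 3^2 * 11^1 * 421^1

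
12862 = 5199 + 7663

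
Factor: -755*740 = -1*2^2*5^2*37^1*151^1 = -558700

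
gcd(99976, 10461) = 1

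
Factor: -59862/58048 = -1*2^(-5)*3^1*11^1 = -33/32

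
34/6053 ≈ 0.00562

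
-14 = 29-43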